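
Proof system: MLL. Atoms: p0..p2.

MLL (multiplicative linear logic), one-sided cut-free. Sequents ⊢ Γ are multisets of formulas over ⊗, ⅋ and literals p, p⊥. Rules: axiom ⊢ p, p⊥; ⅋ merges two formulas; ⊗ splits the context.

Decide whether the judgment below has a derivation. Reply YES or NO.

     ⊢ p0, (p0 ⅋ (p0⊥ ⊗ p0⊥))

Derivation trace:
[⅋]  ⊢ p0, (p0 ⅋ (p0⊥ ⊗ p0⊥))
  [⊗]  ⊢ p0, p0, (p0⊥ ⊗ p0⊥)
    [Ax]  ⊢ p0, p0⊥
    [Ax]  ⊢ p0, p0⊥

Result: YES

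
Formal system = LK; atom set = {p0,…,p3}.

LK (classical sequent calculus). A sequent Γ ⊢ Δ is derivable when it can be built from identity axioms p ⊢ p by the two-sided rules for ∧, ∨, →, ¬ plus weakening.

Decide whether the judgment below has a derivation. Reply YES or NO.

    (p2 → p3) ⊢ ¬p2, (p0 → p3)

Proof tree:
[→R] (p2 → p3) ⊢ ¬p2, (p0 → p3)
  [¬R] p0, (p2 → p3) ⊢ p3, ¬p2
    [→L] p2, p0, (p2 → p3) ⊢ p3
      [WL] p2, p0 ⊢ p2
        [Ax] p2 ⊢ p2
      [Ax] p3 ⊢ p3

Result: YES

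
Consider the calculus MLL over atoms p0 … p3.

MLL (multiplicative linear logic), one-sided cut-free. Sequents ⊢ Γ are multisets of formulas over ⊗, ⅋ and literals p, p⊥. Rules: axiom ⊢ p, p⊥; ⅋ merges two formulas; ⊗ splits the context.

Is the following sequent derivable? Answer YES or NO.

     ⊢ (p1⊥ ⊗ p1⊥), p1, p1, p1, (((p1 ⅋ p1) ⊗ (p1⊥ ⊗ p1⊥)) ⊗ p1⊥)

Derivation trace:
[⊗]  ⊢ (p1⊥ ⊗ p1⊥), p1, p1, p1, (((p1 ⅋ p1) ⊗ (p1⊥ ⊗ p1⊥)) ⊗ p1⊥)
  [⊗]  ⊢ (p1⊥ ⊗ p1⊥), p1, p1, ((p1 ⅋ p1) ⊗ (p1⊥ ⊗ p1⊥))
    [⅋]  ⊢ (p1⊥ ⊗ p1⊥), (p1 ⅋ p1)
      [⊗]  ⊢ p1, p1, (p1⊥ ⊗ p1⊥)
        [Ax]  ⊢ p1, p1⊥
        [Ax]  ⊢ p1, p1⊥
    [⊗]  ⊢ p1, p1, (p1⊥ ⊗ p1⊥)
      [Ax]  ⊢ p1, p1⊥
      [Ax]  ⊢ p1, p1⊥
  [Ax]  ⊢ p1, p1⊥

Result: YES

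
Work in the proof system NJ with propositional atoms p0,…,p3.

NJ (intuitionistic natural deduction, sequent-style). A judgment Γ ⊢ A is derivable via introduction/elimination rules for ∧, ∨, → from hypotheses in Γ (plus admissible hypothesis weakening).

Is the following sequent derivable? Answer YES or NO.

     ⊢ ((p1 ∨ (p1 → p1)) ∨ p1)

Derivation (root first):
[∨I₁]  ⊢ ((p1 ∨ (p1 → p1)) ∨ p1)
  [∨I₂]  ⊢ (p1 ∨ (p1 → p1))
    [→I]  ⊢ (p1 → p1)
      [Ax] p1 ⊢ p1

Result: YES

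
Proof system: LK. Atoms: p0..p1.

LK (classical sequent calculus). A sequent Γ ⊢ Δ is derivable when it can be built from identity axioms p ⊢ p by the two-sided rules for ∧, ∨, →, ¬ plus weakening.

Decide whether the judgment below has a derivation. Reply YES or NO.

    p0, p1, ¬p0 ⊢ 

Proof tree:
[¬L] p0, p1, ¬p0 ⊢ 
  [WL] p0, p1 ⊢ p0
    [Ax] p0 ⊢ p0

Result: YES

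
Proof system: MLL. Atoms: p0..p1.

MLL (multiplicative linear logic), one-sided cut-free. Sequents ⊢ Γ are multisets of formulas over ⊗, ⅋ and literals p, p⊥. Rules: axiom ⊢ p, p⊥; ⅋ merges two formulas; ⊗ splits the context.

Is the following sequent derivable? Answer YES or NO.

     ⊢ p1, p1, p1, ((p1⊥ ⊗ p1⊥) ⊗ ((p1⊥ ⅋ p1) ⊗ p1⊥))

Derivation (root first):
[⊗]  ⊢ p1, p1, p1, ((p1⊥ ⊗ p1⊥) ⊗ ((p1⊥ ⅋ p1) ⊗ p1⊥))
  [⊗]  ⊢ p1, p1, (p1⊥ ⊗ p1⊥)
    [Ax]  ⊢ p1, p1⊥
    [Ax]  ⊢ p1, p1⊥
  [⊗]  ⊢ p1, ((p1⊥ ⅋ p1) ⊗ p1⊥)
    [⅋]  ⊢ (p1⊥ ⅋ p1)
      [Ax]  ⊢ p1, p1⊥
    [Ax]  ⊢ p1, p1⊥

Result: YES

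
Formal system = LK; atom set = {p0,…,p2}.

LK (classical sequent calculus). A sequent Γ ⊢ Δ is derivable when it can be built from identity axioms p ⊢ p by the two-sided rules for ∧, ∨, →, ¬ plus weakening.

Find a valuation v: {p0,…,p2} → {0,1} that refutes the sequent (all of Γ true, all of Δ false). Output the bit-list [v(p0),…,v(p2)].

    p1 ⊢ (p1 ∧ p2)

Enumerate valuations to refute Γ ⊢ Δ:
  v=000: Γ:[p1=F] Δ:[(p1 ∧ p2)=F] refutes=False
  v=001: Γ:[p1=F] Δ:[(p1 ∧ p2)=F] refutes=False
  v=010: Γ:[p1=T] Δ:[(p1 ∧ p2)=F] refutes=True  ← countermodel

Result: [0, 1, 0]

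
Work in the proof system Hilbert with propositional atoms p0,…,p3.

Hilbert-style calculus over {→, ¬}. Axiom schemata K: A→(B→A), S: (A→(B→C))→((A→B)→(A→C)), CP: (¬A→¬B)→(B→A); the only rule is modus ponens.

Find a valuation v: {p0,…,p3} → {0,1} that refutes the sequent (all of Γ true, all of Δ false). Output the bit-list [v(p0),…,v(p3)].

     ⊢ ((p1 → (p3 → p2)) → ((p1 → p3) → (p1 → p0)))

Search for a countermodel by truth-table:
  v=0000: Γ:[] Δ:[((p1 → (p3 → p2)) → ((p1 → p3) → (p1 → p0)))=T] refutes=False
  v=0001: Γ:[] Δ:[((p1 → (p3 → p2)) → ((p1 → p3) → (p1 → p0)))=T] refutes=False
  v=0010: Γ:[] Δ:[((p1 → (p3 → p2)) → ((p1 → p3) → (p1 → p0)))=T] refutes=False
  v=0011: Γ:[] Δ:[((p1 → (p3 → p2)) → ((p1 → p3) → (p1 → p0)))=T] refutes=False
  v=0100: Γ:[] Δ:[((p1 → (p3 → p2)) → ((p1 → p3) → (p1 → p0)))=T] refutes=False
  v=0101: Γ:[] Δ:[((p1 → (p3 → p2)) → ((p1 → p3) → (p1 → p0)))=T] refutes=False
  v=0110: Γ:[] Δ:[((p1 → (p3 → p2)) → ((p1 → p3) → (p1 → p0)))=T] refutes=False
  v=0111: Γ:[] Δ:[((p1 → (p3 → p2)) → ((p1 → p3) → (p1 → p0)))=F] refutes=True  ← countermodel

Result: [0, 1, 1, 1]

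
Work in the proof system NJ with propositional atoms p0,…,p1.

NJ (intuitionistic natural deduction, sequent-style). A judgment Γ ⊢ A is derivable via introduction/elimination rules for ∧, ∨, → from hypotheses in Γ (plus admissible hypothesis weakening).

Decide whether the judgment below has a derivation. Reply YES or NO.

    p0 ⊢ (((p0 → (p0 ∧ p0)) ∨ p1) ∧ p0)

Proof tree:
[∧I] p0 ⊢ (((p0 → (p0 ∧ p0)) ∨ p1) ∧ p0)
  [∨I₁]  ⊢ ((p0 → (p0 ∧ p0)) ∨ p1)
    [→I]  ⊢ (p0 → (p0 ∧ p0))
      [∧I] p0 ⊢ (p0 ∧ p0)
        [Ax] p0 ⊢ p0
        [Ax] p0 ⊢ p0
  [Ax] p0 ⊢ p0

Result: YES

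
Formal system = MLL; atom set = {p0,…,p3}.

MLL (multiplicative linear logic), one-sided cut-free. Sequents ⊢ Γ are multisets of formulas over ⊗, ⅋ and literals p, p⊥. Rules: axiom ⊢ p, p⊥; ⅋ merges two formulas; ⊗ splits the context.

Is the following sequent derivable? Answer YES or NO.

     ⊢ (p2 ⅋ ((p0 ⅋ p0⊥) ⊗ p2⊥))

Proof tree:
[⅋]  ⊢ (p2 ⅋ ((p0 ⅋ p0⊥) ⊗ p2⊥))
  [⊗]  ⊢ p2, ((p0 ⅋ p0⊥) ⊗ p2⊥)
    [⅋]  ⊢ (p0 ⅋ p0⊥)
      [Ax]  ⊢ p0, p0⊥
    [Ax]  ⊢ p2, p2⊥

Result: YES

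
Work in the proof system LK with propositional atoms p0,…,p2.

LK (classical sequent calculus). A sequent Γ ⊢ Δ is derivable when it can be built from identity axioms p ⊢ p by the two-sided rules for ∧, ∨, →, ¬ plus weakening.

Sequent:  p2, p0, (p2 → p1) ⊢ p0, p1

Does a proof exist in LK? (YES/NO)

Derivation (root first):
[WR] p2, p0, (p2 → p1) ⊢ p0, p1
  [→L] p2, p0, (p2 → p1) ⊢ p0
    [Ax] p2 ⊢ p2
    [WL] p0, p1 ⊢ p0
      [Ax] p0 ⊢ p0

Result: YES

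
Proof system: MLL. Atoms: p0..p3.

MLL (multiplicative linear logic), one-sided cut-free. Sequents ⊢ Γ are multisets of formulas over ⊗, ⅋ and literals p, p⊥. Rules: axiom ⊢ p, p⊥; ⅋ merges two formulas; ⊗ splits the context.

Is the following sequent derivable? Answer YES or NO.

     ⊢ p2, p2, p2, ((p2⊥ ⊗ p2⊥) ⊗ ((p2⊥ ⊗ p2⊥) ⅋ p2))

Derivation (root first):
[⊗]  ⊢ p2, p2, p2, ((p2⊥ ⊗ p2⊥) ⊗ ((p2⊥ ⊗ p2⊥) ⅋ p2))
  [⊗]  ⊢ p2, p2, (p2⊥ ⊗ p2⊥)
    [Ax]  ⊢ p2, p2⊥
    [Ax]  ⊢ p2, p2⊥
  [⅋]  ⊢ p2, ((p2⊥ ⊗ p2⊥) ⅋ p2)
    [⊗]  ⊢ p2, p2, (p2⊥ ⊗ p2⊥)
      [Ax]  ⊢ p2, p2⊥
      [Ax]  ⊢ p2, p2⊥

Result: YES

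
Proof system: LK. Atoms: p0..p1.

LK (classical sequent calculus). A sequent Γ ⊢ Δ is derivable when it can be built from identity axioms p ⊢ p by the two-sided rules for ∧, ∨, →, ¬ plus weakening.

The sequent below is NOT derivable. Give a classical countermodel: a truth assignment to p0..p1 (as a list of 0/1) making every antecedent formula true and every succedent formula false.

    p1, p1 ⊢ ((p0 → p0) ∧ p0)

Search for a countermodel by truth-table:
  v=00: Γ:[p1=F, p1=F] Δ:[((p0 → p0) ∧ p0)=F] refutes=False
  v=01: Γ:[p1=T, p1=T] Δ:[((p0 → p0) ∧ p0)=F] refutes=True  ← countermodel

Result: [0, 1]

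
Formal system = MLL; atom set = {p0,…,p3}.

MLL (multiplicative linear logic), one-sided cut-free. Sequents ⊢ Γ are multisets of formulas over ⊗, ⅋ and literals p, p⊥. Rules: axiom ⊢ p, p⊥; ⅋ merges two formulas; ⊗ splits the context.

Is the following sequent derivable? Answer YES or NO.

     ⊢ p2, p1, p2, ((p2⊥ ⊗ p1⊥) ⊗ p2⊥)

Derivation (root first):
[⊗]  ⊢ p2, p1, p2, ((p2⊥ ⊗ p1⊥) ⊗ p2⊥)
  [⊗]  ⊢ p2, p1, (p2⊥ ⊗ p1⊥)
    [Ax]  ⊢ p2, p2⊥
    [Ax]  ⊢ p1, p1⊥
  [Ax]  ⊢ p2, p2⊥

Result: YES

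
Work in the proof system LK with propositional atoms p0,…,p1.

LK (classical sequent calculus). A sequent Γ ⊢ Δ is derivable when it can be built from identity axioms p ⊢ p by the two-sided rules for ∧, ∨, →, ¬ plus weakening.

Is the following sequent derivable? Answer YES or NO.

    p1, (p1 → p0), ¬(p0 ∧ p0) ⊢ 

Derivation (root first):
[¬L] p1, (p1 → p0), ¬(p0 ∧ p0) ⊢ 
  [→L] p1, (p1 → p0) ⊢ (p0 ∧ p0)
    [Ax] p1 ⊢ p1
    [∧R] p0 ⊢ (p0 ∧ p0)
      [Ax] p0 ⊢ p0
      [Ax] p0 ⊢ p0

Result: YES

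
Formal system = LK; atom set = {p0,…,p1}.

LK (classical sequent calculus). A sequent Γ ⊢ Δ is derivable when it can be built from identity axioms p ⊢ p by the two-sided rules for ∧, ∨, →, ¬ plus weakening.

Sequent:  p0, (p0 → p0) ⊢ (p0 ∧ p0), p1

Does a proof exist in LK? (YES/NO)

Proof tree:
[WR] p0, (p0 → p0) ⊢ (p0 ∧ p0), p1
  [→L] p0, (p0 → p0) ⊢ (p0 ∧ p0)
    [Ax] p0 ⊢ p0
    [∧R] p0 ⊢ (p0 ∧ p0)
      [Ax] p0 ⊢ p0
      [Ax] p0 ⊢ p0

Result: YES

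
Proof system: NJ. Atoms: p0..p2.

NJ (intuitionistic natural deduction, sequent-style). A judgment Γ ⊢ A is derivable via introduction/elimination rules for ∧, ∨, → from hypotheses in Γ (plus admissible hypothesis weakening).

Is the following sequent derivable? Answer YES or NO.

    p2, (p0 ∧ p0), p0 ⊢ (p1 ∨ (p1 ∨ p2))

Proof tree:
[Wk] p2, (p0 ∧ p0), p0 ⊢ (p1 ∨ (p1 ∨ p2))
  [∨I₂] p2, (p0 ∧ p0) ⊢ (p1 ∨ (p1 ∨ p2))
    [∨I₂] p2, (p0 ∧ p0) ⊢ (p1 ∨ p2)
      [Wk] p2, (p0 ∧ p0) ⊢ p2
        [Ax] p2 ⊢ p2

Result: YES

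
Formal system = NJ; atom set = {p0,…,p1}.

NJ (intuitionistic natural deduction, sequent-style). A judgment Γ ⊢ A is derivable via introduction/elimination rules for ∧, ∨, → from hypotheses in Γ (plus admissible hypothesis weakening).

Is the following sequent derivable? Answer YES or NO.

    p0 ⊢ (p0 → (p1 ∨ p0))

Derivation (root first):
[→I] p0 ⊢ (p0 → (p1 ∨ p0))
  [Wk] p0, p0 ⊢ (p1 ∨ p0)
    [∨I₂] p0 ⊢ (p1 ∨ p0)
      [Ax] p0 ⊢ p0

Result: YES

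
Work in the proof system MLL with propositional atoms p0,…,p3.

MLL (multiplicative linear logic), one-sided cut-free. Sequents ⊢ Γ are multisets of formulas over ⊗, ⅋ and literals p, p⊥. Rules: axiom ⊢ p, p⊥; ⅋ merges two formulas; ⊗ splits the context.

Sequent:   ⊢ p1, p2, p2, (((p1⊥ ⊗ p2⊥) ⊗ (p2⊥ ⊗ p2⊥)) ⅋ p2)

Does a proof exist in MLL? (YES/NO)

Proof tree:
[⅋]  ⊢ p1, p2, p2, (((p1⊥ ⊗ p2⊥) ⊗ (p2⊥ ⊗ p2⊥)) ⅋ p2)
  [⊗]  ⊢ p1, p2, p2, p2, ((p1⊥ ⊗ p2⊥) ⊗ (p2⊥ ⊗ p2⊥))
    [⊗]  ⊢ p1, p2, (p1⊥ ⊗ p2⊥)
      [Ax]  ⊢ p1, p1⊥
      [Ax]  ⊢ p2, p2⊥
    [⊗]  ⊢ p2, p2, (p2⊥ ⊗ p2⊥)
      [Ax]  ⊢ p2, p2⊥
      [Ax]  ⊢ p2, p2⊥

Result: YES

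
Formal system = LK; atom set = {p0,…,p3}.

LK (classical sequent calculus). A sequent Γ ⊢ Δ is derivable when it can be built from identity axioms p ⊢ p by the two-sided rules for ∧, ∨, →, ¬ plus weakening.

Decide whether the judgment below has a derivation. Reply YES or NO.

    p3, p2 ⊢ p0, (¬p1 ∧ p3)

Enumerate valuations to refute Γ ⊢ Δ:
  v=0000: Γ:[p3=F, p2=F] Δ:[p0=F, (¬p1 ∧ p3)=F] refutes=False
  v=0001: Γ:[p3=T, p2=F] Δ:[p0=F, (¬p1 ∧ p3)=T] refutes=False
  v=0010: Γ:[p3=F, p2=T] Δ:[p0=F, (¬p1 ∧ p3)=F] refutes=False
  v=0011: Γ:[p3=T, p2=T] Δ:[p0=F, (¬p1 ∧ p3)=T] refutes=False
  v=0100: Γ:[p3=F, p2=F] Δ:[p0=F, (¬p1 ∧ p3)=F] refutes=False
  v=0101: Γ:[p3=T, p2=F] Δ:[p0=F, (¬p1 ∧ p3)=F] refutes=False
  v=0110: Γ:[p3=F, p2=T] Δ:[p0=F, (¬p1 ∧ p3)=F] refutes=False
  v=0111: Γ:[p3=T, p2=T] Δ:[p0=F, (¬p1 ∧ p3)=F] refutes=True  ← countermodel

Result: NO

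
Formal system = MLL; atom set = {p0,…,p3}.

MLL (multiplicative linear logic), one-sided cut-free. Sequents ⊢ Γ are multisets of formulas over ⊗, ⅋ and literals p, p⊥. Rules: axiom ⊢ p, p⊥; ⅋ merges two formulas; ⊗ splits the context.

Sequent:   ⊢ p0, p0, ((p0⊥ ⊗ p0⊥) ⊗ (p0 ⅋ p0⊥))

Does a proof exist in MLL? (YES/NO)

Derivation trace:
[⊗]  ⊢ p0, p0, ((p0⊥ ⊗ p0⊥) ⊗ (p0 ⅋ p0⊥))
  [⊗]  ⊢ p0, p0, (p0⊥ ⊗ p0⊥)
    [Ax]  ⊢ p0, p0⊥
    [Ax]  ⊢ p0, p0⊥
  [⅋]  ⊢ (p0 ⅋ p0⊥)
    [Ax]  ⊢ p0, p0⊥

Result: YES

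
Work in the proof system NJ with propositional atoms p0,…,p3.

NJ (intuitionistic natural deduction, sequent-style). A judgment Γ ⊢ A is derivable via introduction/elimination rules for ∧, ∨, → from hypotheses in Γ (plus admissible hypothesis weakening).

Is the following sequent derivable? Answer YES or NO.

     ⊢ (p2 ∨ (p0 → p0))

Proof tree:
[∨I₂]  ⊢ (p2 ∨ (p0 → p0))
  [→I]  ⊢ (p0 → p0)
    [Ax] p0 ⊢ p0

Result: YES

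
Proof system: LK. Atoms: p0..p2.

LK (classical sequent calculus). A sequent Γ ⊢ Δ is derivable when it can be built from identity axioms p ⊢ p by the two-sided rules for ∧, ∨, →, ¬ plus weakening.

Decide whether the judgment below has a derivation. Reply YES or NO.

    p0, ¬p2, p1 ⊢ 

Enumerate valuations to refute Γ ⊢ Δ:
  v=000: Γ:[p0=F, ¬p2=T, p1=F] Δ:[] refutes=False
  v=001: Γ:[p0=F, ¬p2=F, p1=F] Δ:[] refutes=False
  v=010: Γ:[p0=F, ¬p2=T, p1=T] Δ:[] refutes=False
  v=011: Γ:[p0=F, ¬p2=F, p1=T] Δ:[] refutes=False
  v=100: Γ:[p0=T, ¬p2=T, p1=F] Δ:[] refutes=False
  v=101: Γ:[p0=T, ¬p2=F, p1=F] Δ:[] refutes=False
  v=110: Γ:[p0=T, ¬p2=T, p1=T] Δ:[] refutes=True  ← countermodel

Result: NO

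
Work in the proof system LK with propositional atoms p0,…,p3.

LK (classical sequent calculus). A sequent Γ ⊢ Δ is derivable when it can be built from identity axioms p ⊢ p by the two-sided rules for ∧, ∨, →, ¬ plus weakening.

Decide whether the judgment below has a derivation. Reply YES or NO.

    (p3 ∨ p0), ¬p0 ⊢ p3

Derivation trace:
[¬L] (p3 ∨ p0), ¬p0 ⊢ p3
  [∨L] (p3 ∨ p0) ⊢ p3, p0
    [Ax] p3 ⊢ p3
    [Ax] p0 ⊢ p0

Result: YES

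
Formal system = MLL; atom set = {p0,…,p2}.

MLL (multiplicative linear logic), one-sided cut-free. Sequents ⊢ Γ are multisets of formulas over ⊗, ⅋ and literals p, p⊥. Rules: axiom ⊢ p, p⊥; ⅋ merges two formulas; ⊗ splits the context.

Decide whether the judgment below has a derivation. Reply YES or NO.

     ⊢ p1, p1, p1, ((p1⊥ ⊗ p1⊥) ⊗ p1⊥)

Derivation trace:
[⊗]  ⊢ p1, p1, p1, ((p1⊥ ⊗ p1⊥) ⊗ p1⊥)
  [⊗]  ⊢ p1, p1, (p1⊥ ⊗ p1⊥)
    [Ax]  ⊢ p1, p1⊥
    [Ax]  ⊢ p1, p1⊥
  [Ax]  ⊢ p1, p1⊥

Result: YES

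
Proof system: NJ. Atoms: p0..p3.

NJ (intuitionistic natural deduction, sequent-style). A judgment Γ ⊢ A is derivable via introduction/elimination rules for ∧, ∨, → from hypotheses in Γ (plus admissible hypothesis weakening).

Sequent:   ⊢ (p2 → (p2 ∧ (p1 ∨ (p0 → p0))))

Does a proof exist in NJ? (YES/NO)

Proof tree:
[→I]  ⊢ (p2 → (p2 ∧ (p1 ∨ (p0 → p0))))
  [∧I] p2 ⊢ (p2 ∧ (p1 ∨ (p0 → p0)))
    [Ax] p2 ⊢ p2
    [∨I₂]  ⊢ (p1 ∨ (p0 → p0))
      [→I]  ⊢ (p0 → p0)
        [Ax] p0 ⊢ p0

Result: YES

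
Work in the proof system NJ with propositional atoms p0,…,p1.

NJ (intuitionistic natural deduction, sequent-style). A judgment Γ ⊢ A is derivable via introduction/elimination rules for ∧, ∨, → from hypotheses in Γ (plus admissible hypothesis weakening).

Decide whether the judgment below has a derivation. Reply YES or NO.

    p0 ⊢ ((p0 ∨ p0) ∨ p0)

Derivation trace:
[∨I₁] p0 ⊢ ((p0 ∨ p0) ∨ p0)
  [∨I₂] p0 ⊢ (p0 ∨ p0)
    [Ax] p0 ⊢ p0

Result: YES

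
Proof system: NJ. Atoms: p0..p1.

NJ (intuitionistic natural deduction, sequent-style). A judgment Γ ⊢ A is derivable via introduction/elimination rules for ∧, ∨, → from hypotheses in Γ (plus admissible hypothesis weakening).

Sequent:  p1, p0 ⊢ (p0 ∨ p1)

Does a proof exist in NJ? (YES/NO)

Derivation (root first):
[Wk] p1, p0 ⊢ (p0 ∨ p1)
  [∨I₂] p1 ⊢ (p0 ∨ p1)
    [Ax] p1 ⊢ p1

Result: YES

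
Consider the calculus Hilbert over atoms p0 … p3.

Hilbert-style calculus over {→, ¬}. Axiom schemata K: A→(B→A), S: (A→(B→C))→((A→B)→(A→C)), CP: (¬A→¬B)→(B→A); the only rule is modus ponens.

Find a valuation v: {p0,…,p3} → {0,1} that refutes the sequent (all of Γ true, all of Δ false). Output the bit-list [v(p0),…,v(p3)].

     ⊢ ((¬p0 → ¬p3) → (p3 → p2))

Truth-table refutation:
  v=0000: Γ:[] Δ:[((¬p0 → ¬p3) → (p3 → p2))=T] refutes=False
  v=0001: Γ:[] Δ:[((¬p0 → ¬p3) → (p3 → p2))=T] refutes=False
  v=0010: Γ:[] Δ:[((¬p0 → ¬p3) → (p3 → p2))=T] refutes=False
  v=0011: Γ:[] Δ:[((¬p0 → ¬p3) → (p3 → p2))=T] refutes=False
  v=0100: Γ:[] Δ:[((¬p0 → ¬p3) → (p3 → p2))=T] refutes=False
  v=0101: Γ:[] Δ:[((¬p0 → ¬p3) → (p3 → p2))=T] refutes=False
  v=0110: Γ:[] Δ:[((¬p0 → ¬p3) → (p3 → p2))=T] refutes=False
  v=0111: Γ:[] Δ:[((¬p0 → ¬p3) → (p3 → p2))=T] refutes=False
  v=1000: Γ:[] Δ:[((¬p0 → ¬p3) → (p3 → p2))=T] refutes=False
  v=1001: Γ:[] Δ:[((¬p0 → ¬p3) → (p3 → p2))=F] refutes=True  ← countermodel

Result: [1, 0, 0, 1]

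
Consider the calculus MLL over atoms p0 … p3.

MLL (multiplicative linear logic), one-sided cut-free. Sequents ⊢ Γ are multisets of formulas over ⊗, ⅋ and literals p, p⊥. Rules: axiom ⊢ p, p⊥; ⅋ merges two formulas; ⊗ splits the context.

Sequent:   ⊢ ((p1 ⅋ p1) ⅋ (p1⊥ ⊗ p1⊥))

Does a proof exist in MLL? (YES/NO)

Proof tree:
[⅋]  ⊢ ((p1 ⅋ p1) ⅋ (p1⊥ ⊗ p1⊥))
  [⅋]  ⊢ (p1⊥ ⊗ p1⊥), (p1 ⅋ p1)
    [⊗]  ⊢ p1, p1, (p1⊥ ⊗ p1⊥)
      [Ax]  ⊢ p1, p1⊥
      [Ax]  ⊢ p1, p1⊥

Result: YES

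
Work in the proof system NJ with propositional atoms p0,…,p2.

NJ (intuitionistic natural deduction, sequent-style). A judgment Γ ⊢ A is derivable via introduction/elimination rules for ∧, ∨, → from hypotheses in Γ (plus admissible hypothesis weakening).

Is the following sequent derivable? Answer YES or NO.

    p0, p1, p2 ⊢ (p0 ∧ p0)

Proof tree:
[Wk] p0, p1, p2 ⊢ (p0 ∧ p0)
  [Wk] p0, p1 ⊢ (p0 ∧ p0)
    [∧I] p0 ⊢ (p0 ∧ p0)
      [Ax] p0 ⊢ p0
      [Ax] p0 ⊢ p0

Result: YES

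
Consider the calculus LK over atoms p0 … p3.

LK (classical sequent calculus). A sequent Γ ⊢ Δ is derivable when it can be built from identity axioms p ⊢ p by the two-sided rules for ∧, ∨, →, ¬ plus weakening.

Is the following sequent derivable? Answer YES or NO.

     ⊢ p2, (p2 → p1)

Derivation trace:
[→R]  ⊢ p2, (p2 → p1)
  [WR] p2 ⊢ p2, p1
    [Ax] p2 ⊢ p2

Result: YES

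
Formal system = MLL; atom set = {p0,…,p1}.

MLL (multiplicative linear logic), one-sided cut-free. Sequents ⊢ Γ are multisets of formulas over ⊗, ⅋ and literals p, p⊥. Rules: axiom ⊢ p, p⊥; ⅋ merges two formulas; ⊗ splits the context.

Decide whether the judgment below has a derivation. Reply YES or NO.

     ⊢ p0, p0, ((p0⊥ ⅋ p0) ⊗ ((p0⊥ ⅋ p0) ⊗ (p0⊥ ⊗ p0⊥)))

Derivation trace:
[⊗]  ⊢ p0, p0, ((p0⊥ ⅋ p0) ⊗ ((p0⊥ ⅋ p0) ⊗ (p0⊥ ⊗ p0⊥)))
  [⅋]  ⊢ (p0⊥ ⅋ p0)
    [Ax]  ⊢ p0, p0⊥
  [⊗]  ⊢ p0, p0, ((p0⊥ ⅋ p0) ⊗ (p0⊥ ⊗ p0⊥))
    [⅋]  ⊢ (p0⊥ ⅋ p0)
      [Ax]  ⊢ p0, p0⊥
    [⊗]  ⊢ p0, p0, (p0⊥ ⊗ p0⊥)
      [Ax]  ⊢ p0, p0⊥
      [Ax]  ⊢ p0, p0⊥

Result: YES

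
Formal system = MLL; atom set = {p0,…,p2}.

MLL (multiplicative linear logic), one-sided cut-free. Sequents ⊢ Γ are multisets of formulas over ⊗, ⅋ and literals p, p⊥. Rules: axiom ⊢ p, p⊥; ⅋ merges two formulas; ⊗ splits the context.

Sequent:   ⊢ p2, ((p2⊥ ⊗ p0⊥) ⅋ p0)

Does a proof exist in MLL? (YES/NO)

Proof tree:
[⅋]  ⊢ p2, ((p2⊥ ⊗ p0⊥) ⅋ p0)
  [⊗]  ⊢ p2, p0, (p2⊥ ⊗ p0⊥)
    [Ax]  ⊢ p2, p2⊥
    [Ax]  ⊢ p0, p0⊥

Result: YES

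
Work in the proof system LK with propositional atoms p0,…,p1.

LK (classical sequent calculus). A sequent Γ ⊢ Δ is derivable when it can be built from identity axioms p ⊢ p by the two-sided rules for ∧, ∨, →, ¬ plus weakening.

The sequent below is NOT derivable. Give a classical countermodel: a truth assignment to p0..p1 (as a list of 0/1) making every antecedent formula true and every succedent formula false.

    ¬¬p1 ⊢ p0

Search for a countermodel by truth-table:
  v=00: Γ:[¬¬p1=F] Δ:[p0=F] refutes=False
  v=01: Γ:[¬¬p1=T] Δ:[p0=F] refutes=True  ← countermodel

Result: [0, 1]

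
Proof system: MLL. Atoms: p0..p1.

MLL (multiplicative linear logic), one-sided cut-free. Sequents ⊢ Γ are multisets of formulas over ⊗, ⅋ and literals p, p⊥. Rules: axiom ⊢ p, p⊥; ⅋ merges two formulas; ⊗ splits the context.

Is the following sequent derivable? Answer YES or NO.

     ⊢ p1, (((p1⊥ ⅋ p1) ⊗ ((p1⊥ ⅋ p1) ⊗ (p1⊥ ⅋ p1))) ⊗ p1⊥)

Derivation trace:
[⊗]  ⊢ p1, (((p1⊥ ⅋ p1) ⊗ ((p1⊥ ⅋ p1) ⊗ (p1⊥ ⅋ p1))) ⊗ p1⊥)
  [⊗]  ⊢ ((p1⊥ ⅋ p1) ⊗ ((p1⊥ ⅋ p1) ⊗ (p1⊥ ⅋ p1)))
    [⅋]  ⊢ (p1⊥ ⅋ p1)
      [Ax]  ⊢ p1, p1⊥
    [⊗]  ⊢ ((p1⊥ ⅋ p1) ⊗ (p1⊥ ⅋ p1))
      [⅋]  ⊢ (p1⊥ ⅋ p1)
        [Ax]  ⊢ p1, p1⊥
      [⅋]  ⊢ (p1⊥ ⅋ p1)
        [Ax]  ⊢ p1, p1⊥
  [Ax]  ⊢ p1, p1⊥

Result: YES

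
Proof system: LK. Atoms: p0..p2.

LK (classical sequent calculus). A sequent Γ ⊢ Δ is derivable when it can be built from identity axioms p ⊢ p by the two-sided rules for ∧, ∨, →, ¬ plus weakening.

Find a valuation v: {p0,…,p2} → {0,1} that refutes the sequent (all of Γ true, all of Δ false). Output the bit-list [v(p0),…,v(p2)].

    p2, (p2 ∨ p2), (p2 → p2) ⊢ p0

Truth-table refutation:
  v=000: Γ:[p2=F, (p2 ∨ p2)=F, (p2 → p2)=T] Δ:[p0=F] refutes=False
  v=001: Γ:[p2=T, (p2 ∨ p2)=T, (p2 → p2)=T] Δ:[p0=F] refutes=True  ← countermodel

Result: [0, 0, 1]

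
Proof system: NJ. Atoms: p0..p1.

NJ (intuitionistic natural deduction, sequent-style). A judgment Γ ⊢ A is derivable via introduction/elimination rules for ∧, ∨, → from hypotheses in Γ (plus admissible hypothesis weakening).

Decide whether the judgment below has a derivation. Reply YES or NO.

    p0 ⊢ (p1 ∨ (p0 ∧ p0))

Derivation trace:
[∨I₂] p0 ⊢ (p1 ∨ (p0 ∧ p0))
  [∧I] p0 ⊢ (p0 ∧ p0)
    [Wk] p0, p0 ⊢ p0
      [Ax] p0 ⊢ p0
    [Wk] p0, p0 ⊢ p0
      [Ax] p0 ⊢ p0

Result: YES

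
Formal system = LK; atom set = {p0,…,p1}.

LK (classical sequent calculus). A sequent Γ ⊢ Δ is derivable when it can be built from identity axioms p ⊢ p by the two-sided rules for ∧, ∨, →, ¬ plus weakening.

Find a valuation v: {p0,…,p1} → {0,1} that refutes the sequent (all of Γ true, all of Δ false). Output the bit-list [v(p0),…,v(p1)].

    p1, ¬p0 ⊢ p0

Search for a countermodel by truth-table:
  v=00: Γ:[p1=F, ¬p0=T] Δ:[p0=F] refutes=False
  v=01: Γ:[p1=T, ¬p0=T] Δ:[p0=F] refutes=True  ← countermodel

Result: [0, 1]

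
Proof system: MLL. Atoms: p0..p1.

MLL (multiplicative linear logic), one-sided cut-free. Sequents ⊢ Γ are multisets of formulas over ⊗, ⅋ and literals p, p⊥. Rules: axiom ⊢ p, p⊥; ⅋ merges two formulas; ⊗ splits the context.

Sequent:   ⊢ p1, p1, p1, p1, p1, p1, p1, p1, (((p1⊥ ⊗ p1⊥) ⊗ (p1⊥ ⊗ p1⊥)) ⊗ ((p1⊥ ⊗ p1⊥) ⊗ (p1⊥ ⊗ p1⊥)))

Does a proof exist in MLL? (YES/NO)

Derivation trace:
[⊗]  ⊢ p1, p1, p1, p1, p1, p1, p1, p1, (((p1⊥ ⊗ p1⊥) ⊗ (p1⊥ ⊗ p1⊥)) ⊗ ((p1⊥ ⊗ p1⊥) ⊗ (p1⊥ ⊗ p1⊥)))
  [⊗]  ⊢ p1, p1, p1, p1, ((p1⊥ ⊗ p1⊥) ⊗ (p1⊥ ⊗ p1⊥))
    [⊗]  ⊢ p1, p1, (p1⊥ ⊗ p1⊥)
      [Ax]  ⊢ p1, p1⊥
      [Ax]  ⊢ p1, p1⊥
    [⊗]  ⊢ p1, p1, (p1⊥ ⊗ p1⊥)
      [Ax]  ⊢ p1, p1⊥
      [Ax]  ⊢ p1, p1⊥
  [⊗]  ⊢ p1, p1, p1, p1, ((p1⊥ ⊗ p1⊥) ⊗ (p1⊥ ⊗ p1⊥))
    [⊗]  ⊢ p1, p1, (p1⊥ ⊗ p1⊥)
      [Ax]  ⊢ p1, p1⊥
      [Ax]  ⊢ p1, p1⊥
    [⊗]  ⊢ p1, p1, (p1⊥ ⊗ p1⊥)
      [Ax]  ⊢ p1, p1⊥
      [Ax]  ⊢ p1, p1⊥

Result: YES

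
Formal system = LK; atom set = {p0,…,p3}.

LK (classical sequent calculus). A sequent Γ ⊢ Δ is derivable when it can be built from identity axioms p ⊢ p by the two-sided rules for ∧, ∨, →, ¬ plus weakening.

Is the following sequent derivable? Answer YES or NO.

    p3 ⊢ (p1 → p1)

Derivation trace:
[WL] p3 ⊢ (p1 → p1)
  [→R]  ⊢ (p1 → p1)
    [Ax] p1 ⊢ p1

Result: YES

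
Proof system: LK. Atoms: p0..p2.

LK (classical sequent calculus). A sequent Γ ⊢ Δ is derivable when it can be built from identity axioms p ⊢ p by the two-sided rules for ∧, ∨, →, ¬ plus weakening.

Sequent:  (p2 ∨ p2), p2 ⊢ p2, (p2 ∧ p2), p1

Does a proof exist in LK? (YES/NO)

Derivation trace:
[WR] (p2 ∨ p2), p2 ⊢ p2, (p2 ∧ p2), p1
  [WL] (p2 ∨ p2), p2 ⊢ p2, (p2 ∧ p2)
    [∨L] (p2 ∨ p2) ⊢ p2, (p2 ∧ p2)
      [Ax] p2 ⊢ p2
      [∧R] p2 ⊢ (p2 ∧ p2)
        [Ax] p2 ⊢ p2
        [Ax] p2 ⊢ p2

Result: YES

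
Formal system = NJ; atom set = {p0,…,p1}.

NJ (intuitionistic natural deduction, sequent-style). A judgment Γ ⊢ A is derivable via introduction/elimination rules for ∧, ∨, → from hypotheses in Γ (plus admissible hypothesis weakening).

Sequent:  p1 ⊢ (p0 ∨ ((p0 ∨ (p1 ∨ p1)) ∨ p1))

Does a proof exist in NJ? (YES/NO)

Proof tree:
[∨I₂] p1 ⊢ (p0 ∨ ((p0 ∨ (p1 ∨ p1)) ∨ p1))
  [∨I₁] p1 ⊢ ((p0 ∨ (p1 ∨ p1)) ∨ p1)
    [∨I₂] p1 ⊢ (p0 ∨ (p1 ∨ p1))
      [∨I₁] p1 ⊢ (p1 ∨ p1)
        [Ax] p1 ⊢ p1

Result: YES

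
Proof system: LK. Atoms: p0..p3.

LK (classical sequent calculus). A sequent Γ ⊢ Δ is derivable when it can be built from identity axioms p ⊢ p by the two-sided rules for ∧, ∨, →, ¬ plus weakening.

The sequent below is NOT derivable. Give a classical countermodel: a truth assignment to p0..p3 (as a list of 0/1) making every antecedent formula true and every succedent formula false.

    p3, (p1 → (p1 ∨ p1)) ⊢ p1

Enumerate valuations to refute Γ ⊢ Δ:
  v=0000: Γ:[p3=F, (p1 → (p1 ∨ p1))=T] Δ:[p1=F] refutes=False
  v=0001: Γ:[p3=T, (p1 → (p1 ∨ p1))=T] Δ:[p1=F] refutes=True  ← countermodel

Result: [0, 0, 0, 1]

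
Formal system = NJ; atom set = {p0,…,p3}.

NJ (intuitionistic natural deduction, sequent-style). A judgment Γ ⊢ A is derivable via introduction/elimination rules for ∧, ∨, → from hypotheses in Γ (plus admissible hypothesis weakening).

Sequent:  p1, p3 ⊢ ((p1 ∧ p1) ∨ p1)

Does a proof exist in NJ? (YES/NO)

Derivation trace:
[∨I₁] p1, p3 ⊢ ((p1 ∧ p1) ∨ p1)
  [∧I] p1, p3 ⊢ (p1 ∧ p1)
    [Wk] p1, p3 ⊢ p1
      [Ax] p1 ⊢ p1
    [Ax] p1 ⊢ p1

Result: YES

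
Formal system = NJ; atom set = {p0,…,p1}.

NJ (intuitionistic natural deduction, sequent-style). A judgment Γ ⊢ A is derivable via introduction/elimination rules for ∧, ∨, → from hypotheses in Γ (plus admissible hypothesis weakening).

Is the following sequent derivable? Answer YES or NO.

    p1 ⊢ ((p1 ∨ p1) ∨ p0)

Derivation trace:
[∨I₁] p1 ⊢ ((p1 ∨ p1) ∨ p0)
  [∨I₁] p1 ⊢ (p1 ∨ p1)
    [Ax] p1 ⊢ p1

Result: YES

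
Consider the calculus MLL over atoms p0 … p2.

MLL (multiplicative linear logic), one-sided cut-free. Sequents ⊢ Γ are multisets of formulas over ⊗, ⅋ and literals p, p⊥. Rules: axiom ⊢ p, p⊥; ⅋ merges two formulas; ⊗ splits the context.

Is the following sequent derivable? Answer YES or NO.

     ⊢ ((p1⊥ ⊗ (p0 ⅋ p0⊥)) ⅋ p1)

Derivation trace:
[⅋]  ⊢ ((p1⊥ ⊗ (p0 ⅋ p0⊥)) ⅋ p1)
  [⊗]  ⊢ p1, (p1⊥ ⊗ (p0 ⅋ p0⊥))
    [Ax]  ⊢ p1, p1⊥
    [⅋]  ⊢ (p0 ⅋ p0⊥)
      [Ax]  ⊢ p0, p0⊥

Result: YES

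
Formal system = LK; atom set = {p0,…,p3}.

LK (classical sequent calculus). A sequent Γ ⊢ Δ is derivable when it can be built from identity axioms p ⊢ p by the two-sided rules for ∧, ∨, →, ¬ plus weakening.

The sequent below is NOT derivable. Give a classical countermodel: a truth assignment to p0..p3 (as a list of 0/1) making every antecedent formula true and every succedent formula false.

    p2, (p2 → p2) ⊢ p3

Truth-table refutation:
  v=0000: Γ:[p2=F, (p2 → p2)=T] Δ:[p3=F] refutes=False
  v=0001: Γ:[p2=F, (p2 → p2)=T] Δ:[p3=T] refutes=False
  v=0010: Γ:[p2=T, (p2 → p2)=T] Δ:[p3=F] refutes=True  ← countermodel

Result: [0, 0, 1, 0]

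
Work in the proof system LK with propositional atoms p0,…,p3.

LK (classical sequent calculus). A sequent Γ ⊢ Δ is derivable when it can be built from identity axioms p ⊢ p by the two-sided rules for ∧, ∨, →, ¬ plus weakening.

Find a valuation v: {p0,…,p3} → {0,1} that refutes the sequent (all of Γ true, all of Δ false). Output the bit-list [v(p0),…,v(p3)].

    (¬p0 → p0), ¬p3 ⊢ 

Search for a countermodel by truth-table:
  v=0000: Γ:[(¬p0 → p0)=F, ¬p3=T] Δ:[] refutes=False
  v=0001: Γ:[(¬p0 → p0)=F, ¬p3=F] Δ:[] refutes=False
  v=0010: Γ:[(¬p0 → p0)=F, ¬p3=T] Δ:[] refutes=False
  v=0011: Γ:[(¬p0 → p0)=F, ¬p3=F] Δ:[] refutes=False
  v=0100: Γ:[(¬p0 → p0)=F, ¬p3=T] Δ:[] refutes=False
  v=0101: Γ:[(¬p0 → p0)=F, ¬p3=F] Δ:[] refutes=False
  v=0110: Γ:[(¬p0 → p0)=F, ¬p3=T] Δ:[] refutes=False
  v=0111: Γ:[(¬p0 → p0)=F, ¬p3=F] Δ:[] refutes=False
  v=1000: Γ:[(¬p0 → p0)=T, ¬p3=T] Δ:[] refutes=True  ← countermodel

Result: [1, 0, 0, 0]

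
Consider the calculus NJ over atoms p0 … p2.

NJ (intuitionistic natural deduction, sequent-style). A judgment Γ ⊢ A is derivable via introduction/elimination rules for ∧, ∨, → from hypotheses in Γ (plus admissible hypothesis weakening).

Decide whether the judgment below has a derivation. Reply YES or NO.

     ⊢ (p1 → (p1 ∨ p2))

Derivation trace:
[→I]  ⊢ (p1 → (p1 ∨ p2))
  [∨I₁] p1 ⊢ (p1 ∨ p2)
    [Ax] p1 ⊢ p1

Result: YES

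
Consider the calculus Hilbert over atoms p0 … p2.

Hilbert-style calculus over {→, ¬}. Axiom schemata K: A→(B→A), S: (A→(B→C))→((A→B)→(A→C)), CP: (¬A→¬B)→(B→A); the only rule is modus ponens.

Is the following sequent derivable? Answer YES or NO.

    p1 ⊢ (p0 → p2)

Search for a countermodel by truth-table:
  v=000: Γ:[p1=F] Δ:[(p0 → p2)=T] refutes=False
  v=001: Γ:[p1=F] Δ:[(p0 → p2)=T] refutes=False
  v=010: Γ:[p1=T] Δ:[(p0 → p2)=T] refutes=False
  v=011: Γ:[p1=T] Δ:[(p0 → p2)=T] refutes=False
  v=100: Γ:[p1=F] Δ:[(p0 → p2)=F] refutes=False
  v=101: Γ:[p1=F] Δ:[(p0 → p2)=T] refutes=False
  v=110: Γ:[p1=T] Δ:[(p0 → p2)=F] refutes=True  ← countermodel

Result: NO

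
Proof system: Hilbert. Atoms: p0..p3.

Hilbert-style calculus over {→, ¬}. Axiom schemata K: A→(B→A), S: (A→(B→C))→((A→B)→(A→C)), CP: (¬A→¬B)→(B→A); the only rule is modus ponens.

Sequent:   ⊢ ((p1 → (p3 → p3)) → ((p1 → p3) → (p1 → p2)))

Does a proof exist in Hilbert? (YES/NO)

Enumerate valuations to refute Γ ⊢ Δ:
  v=0000: Γ:[] Δ:[((p1 → (p3 → p3)) → ((p1 → p3) → (p1 → p2)))=T] refutes=False
  v=0001: Γ:[] Δ:[((p1 → (p3 → p3)) → ((p1 → p3) → (p1 → p2)))=T] refutes=False
  v=0010: Γ:[] Δ:[((p1 → (p3 → p3)) → ((p1 → p3) → (p1 → p2)))=T] refutes=False
  v=0011: Γ:[] Δ:[((p1 → (p3 → p3)) → ((p1 → p3) → (p1 → p2)))=T] refutes=False
  v=0100: Γ:[] Δ:[((p1 → (p3 → p3)) → ((p1 → p3) → (p1 → p2)))=T] refutes=False
  v=0101: Γ:[] Δ:[((p1 → (p3 → p3)) → ((p1 → p3) → (p1 → p2)))=F] refutes=True  ← countermodel

Result: NO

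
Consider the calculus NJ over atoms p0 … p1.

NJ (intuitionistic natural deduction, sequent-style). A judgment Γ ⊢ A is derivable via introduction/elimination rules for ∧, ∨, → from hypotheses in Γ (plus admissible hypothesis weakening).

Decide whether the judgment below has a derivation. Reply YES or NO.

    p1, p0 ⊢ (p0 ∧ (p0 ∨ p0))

Proof tree:
[∧I] p1, p0 ⊢ (p0 ∧ (p0 ∨ p0))
  [Wk] p0, p1 ⊢ p0
    [Ax] p0 ⊢ p0
  [∨I₁] p0 ⊢ (p0 ∨ p0)
    [Ax] p0 ⊢ p0

Result: YES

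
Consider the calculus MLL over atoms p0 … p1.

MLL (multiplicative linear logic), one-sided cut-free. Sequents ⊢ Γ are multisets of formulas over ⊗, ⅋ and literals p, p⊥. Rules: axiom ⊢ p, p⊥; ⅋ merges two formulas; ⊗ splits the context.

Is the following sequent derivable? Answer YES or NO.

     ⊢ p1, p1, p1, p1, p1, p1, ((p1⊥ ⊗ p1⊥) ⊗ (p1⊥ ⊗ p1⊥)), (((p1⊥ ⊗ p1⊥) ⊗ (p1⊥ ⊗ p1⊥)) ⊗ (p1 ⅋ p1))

Proof tree:
[⊗]  ⊢ p1, p1, p1, p1, p1, p1, ((p1⊥ ⊗ p1⊥) ⊗ (p1⊥ ⊗ p1⊥)), (((p1⊥ ⊗ p1⊥) ⊗ (p1⊥ ⊗ p1⊥)) ⊗ (p1 ⅋ p1))
  [⊗]  ⊢ p1, p1, p1, p1, ((p1⊥ ⊗ p1⊥) ⊗ (p1⊥ ⊗ p1⊥))
    [⊗]  ⊢ p1, p1, (p1⊥ ⊗ p1⊥)
      [Ax]  ⊢ p1, p1⊥
      [Ax]  ⊢ p1, p1⊥
    [⊗]  ⊢ p1, p1, (p1⊥ ⊗ p1⊥)
      [Ax]  ⊢ p1, p1⊥
      [Ax]  ⊢ p1, p1⊥
  [⅋]  ⊢ p1, p1, ((p1⊥ ⊗ p1⊥) ⊗ (p1⊥ ⊗ p1⊥)), (p1 ⅋ p1)
    [⊗]  ⊢ p1, p1, p1, p1, ((p1⊥ ⊗ p1⊥) ⊗ (p1⊥ ⊗ p1⊥))
      [⊗]  ⊢ p1, p1, (p1⊥ ⊗ p1⊥)
        [Ax]  ⊢ p1, p1⊥
        [Ax]  ⊢ p1, p1⊥
      [⊗]  ⊢ p1, p1, (p1⊥ ⊗ p1⊥)
        [Ax]  ⊢ p1, p1⊥
        [Ax]  ⊢ p1, p1⊥

Result: YES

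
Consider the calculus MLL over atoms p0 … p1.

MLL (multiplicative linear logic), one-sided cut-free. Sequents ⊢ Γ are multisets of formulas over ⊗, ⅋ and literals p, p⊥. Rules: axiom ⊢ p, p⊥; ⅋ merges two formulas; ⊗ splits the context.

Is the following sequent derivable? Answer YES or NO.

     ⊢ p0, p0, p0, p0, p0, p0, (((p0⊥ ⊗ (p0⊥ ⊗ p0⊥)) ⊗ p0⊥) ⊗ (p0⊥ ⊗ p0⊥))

Derivation trace:
[⊗]  ⊢ p0, p0, p0, p0, p0, p0, (((p0⊥ ⊗ (p0⊥ ⊗ p0⊥)) ⊗ p0⊥) ⊗ (p0⊥ ⊗ p0⊥))
  [⊗]  ⊢ p0, p0, p0, p0, ((p0⊥ ⊗ (p0⊥ ⊗ p0⊥)) ⊗ p0⊥)
    [⊗]  ⊢ p0, p0, p0, (p0⊥ ⊗ (p0⊥ ⊗ p0⊥))
      [Ax]  ⊢ p0, p0⊥
      [⊗]  ⊢ p0, p0, (p0⊥ ⊗ p0⊥)
        [Ax]  ⊢ p0, p0⊥
        [Ax]  ⊢ p0, p0⊥
    [Ax]  ⊢ p0, p0⊥
  [⊗]  ⊢ p0, p0, (p0⊥ ⊗ p0⊥)
    [Ax]  ⊢ p0, p0⊥
    [Ax]  ⊢ p0, p0⊥

Result: YES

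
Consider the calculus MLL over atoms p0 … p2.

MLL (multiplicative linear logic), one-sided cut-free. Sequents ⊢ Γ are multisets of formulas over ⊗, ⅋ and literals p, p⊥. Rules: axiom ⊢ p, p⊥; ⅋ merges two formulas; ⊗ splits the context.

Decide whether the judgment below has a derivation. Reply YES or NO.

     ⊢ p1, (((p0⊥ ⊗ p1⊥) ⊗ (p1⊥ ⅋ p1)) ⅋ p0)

Proof tree:
[⅋]  ⊢ p1, (((p0⊥ ⊗ p1⊥) ⊗ (p1⊥ ⅋ p1)) ⅋ p0)
  [⊗]  ⊢ p0, p1, ((p0⊥ ⊗ p1⊥) ⊗ (p1⊥ ⅋ p1))
    [⊗]  ⊢ p0, p1, (p0⊥ ⊗ p1⊥)
      [Ax]  ⊢ p0, p0⊥
      [Ax]  ⊢ p1, p1⊥
    [⅋]  ⊢ (p1⊥ ⅋ p1)
      [Ax]  ⊢ p1, p1⊥

Result: YES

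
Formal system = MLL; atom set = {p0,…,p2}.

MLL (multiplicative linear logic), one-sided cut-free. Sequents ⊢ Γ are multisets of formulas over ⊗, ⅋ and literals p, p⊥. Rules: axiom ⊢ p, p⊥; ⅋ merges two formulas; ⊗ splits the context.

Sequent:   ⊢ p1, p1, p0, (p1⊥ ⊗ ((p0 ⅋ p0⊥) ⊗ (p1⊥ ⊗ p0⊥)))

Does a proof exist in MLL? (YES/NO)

Proof tree:
[⊗]  ⊢ p1, p1, p0, (p1⊥ ⊗ ((p0 ⅋ p0⊥) ⊗ (p1⊥ ⊗ p0⊥)))
  [Ax]  ⊢ p1, p1⊥
  [⊗]  ⊢ p1, p0, ((p0 ⅋ p0⊥) ⊗ (p1⊥ ⊗ p0⊥))
    [⅋]  ⊢ (p0 ⅋ p0⊥)
      [Ax]  ⊢ p0, p0⊥
    [⊗]  ⊢ p1, p0, (p1⊥ ⊗ p0⊥)
      [Ax]  ⊢ p1, p1⊥
      [Ax]  ⊢ p0, p0⊥

Result: YES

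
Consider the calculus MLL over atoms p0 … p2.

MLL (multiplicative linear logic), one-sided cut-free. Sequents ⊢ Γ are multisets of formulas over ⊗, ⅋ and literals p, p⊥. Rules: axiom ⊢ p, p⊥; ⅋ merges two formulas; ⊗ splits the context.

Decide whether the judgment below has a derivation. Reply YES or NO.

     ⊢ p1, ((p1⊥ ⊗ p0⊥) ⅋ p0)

Derivation trace:
[⅋]  ⊢ p1, ((p1⊥ ⊗ p0⊥) ⅋ p0)
  [⊗]  ⊢ p1, p0, (p1⊥ ⊗ p0⊥)
    [Ax]  ⊢ p1, p1⊥
    [Ax]  ⊢ p0, p0⊥

Result: YES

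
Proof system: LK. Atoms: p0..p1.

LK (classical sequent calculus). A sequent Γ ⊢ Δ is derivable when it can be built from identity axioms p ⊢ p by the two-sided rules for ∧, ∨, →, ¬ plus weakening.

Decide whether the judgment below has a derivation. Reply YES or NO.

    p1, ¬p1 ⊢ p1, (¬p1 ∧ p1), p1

Derivation (root first):
[WR] p1, ¬p1 ⊢ p1, (¬p1 ∧ p1), p1
  [∧R] p1, ¬p1 ⊢ p1, (¬p1 ∧ p1)
    [¬R]  ⊢ p1, p1, ¬p1
      [WR] p1 ⊢ p1, p1
        [Ax] p1 ⊢ p1
    [¬L] p1, ¬p1 ⊢ p1
      [WR] p1 ⊢ p1, p1
        [Ax] p1 ⊢ p1

Result: YES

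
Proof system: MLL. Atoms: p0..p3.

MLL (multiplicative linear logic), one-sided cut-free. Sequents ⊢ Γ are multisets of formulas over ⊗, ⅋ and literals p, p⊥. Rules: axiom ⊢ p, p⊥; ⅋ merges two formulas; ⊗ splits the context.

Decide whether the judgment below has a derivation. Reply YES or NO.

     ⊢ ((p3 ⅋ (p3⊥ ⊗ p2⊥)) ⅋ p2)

Proof tree:
[⅋]  ⊢ ((p3 ⅋ (p3⊥ ⊗ p2⊥)) ⅋ p2)
  [⅋]  ⊢ p2, (p3 ⅋ (p3⊥ ⊗ p2⊥))
    [⊗]  ⊢ p3, p2, (p3⊥ ⊗ p2⊥)
      [Ax]  ⊢ p3, p3⊥
      [Ax]  ⊢ p2, p2⊥

Result: YES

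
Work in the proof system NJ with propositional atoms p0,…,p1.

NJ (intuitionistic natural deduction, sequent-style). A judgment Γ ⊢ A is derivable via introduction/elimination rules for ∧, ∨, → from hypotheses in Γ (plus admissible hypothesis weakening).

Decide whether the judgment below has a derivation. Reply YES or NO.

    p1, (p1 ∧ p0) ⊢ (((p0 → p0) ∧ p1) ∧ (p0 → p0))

Derivation (root first):
[Wk] p1, (p1 ∧ p0) ⊢ (((p0 → p0) ∧ p1) ∧ (p0 → p0))
  [∧I] p1 ⊢ (((p0 → p0) ∧ p1) ∧ (p0 → p0))
    [∧I] p1 ⊢ ((p0 → p0) ∧ p1)
      [→I]  ⊢ (p0 → p0)
        [Ax] p0 ⊢ p0
      [Ax] p1 ⊢ p1
    [→I]  ⊢ (p0 → p0)
      [Ax] p0 ⊢ p0

Result: YES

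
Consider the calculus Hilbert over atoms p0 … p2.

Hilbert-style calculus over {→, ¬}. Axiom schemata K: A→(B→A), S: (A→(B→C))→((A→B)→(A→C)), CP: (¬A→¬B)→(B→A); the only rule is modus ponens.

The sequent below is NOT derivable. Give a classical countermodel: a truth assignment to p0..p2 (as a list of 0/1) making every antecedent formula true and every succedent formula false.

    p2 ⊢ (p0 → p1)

Truth-table refutation:
  v=000: Γ:[p2=F] Δ:[(p0 → p1)=T] refutes=False
  v=001: Γ:[p2=T] Δ:[(p0 → p1)=T] refutes=False
  v=010: Γ:[p2=F] Δ:[(p0 → p1)=T] refutes=False
  v=011: Γ:[p2=T] Δ:[(p0 → p1)=T] refutes=False
  v=100: Γ:[p2=F] Δ:[(p0 → p1)=F] refutes=False
  v=101: Γ:[p2=T] Δ:[(p0 → p1)=F] refutes=True  ← countermodel

Result: [1, 0, 1]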